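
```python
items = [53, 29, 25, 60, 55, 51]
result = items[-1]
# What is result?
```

items has length 6. Negative index -1 maps to positive index 6 + (-1) = 5. items[5] = 51.

51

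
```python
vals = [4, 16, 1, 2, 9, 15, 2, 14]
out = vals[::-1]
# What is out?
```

vals has length 8. The slice vals[::-1] selects indices [7, 6, 5, 4, 3, 2, 1, 0] (7->14, 6->2, 5->15, 4->9, 3->2, 2->1, 1->16, 0->4), giving [14, 2, 15, 9, 2, 1, 16, 4].

[14, 2, 15, 9, 2, 1, 16, 4]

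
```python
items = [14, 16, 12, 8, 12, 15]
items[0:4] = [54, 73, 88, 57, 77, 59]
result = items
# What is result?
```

items starts as [14, 16, 12, 8, 12, 15] (length 6). The slice items[0:4] covers indices [0, 1, 2, 3] with values [14, 16, 12, 8]. Replacing that slice with [54, 73, 88, 57, 77, 59] (different length) produces [54, 73, 88, 57, 77, 59, 12, 15].

[54, 73, 88, 57, 77, 59, 12, 15]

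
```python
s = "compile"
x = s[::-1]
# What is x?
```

s has length 7. The slice s[::-1] selects indices [6, 5, 4, 3, 2, 1, 0] (6->'e', 5->'l', 4->'i', 3->'p', 2->'m', 1->'o', 0->'c'), giving 'elipmoc'.

'elipmoc'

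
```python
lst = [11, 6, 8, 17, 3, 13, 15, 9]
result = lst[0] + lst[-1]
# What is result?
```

lst has length 8. lst[0] = 11.
lst has length 8. Negative index -1 maps to positive index 8 + (-1) = 7. lst[7] = 9.
Sum: 11 + 9 = 20.

20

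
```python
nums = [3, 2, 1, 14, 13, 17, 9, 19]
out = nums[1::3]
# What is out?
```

nums has length 8. The slice nums[1::3] selects indices [1, 4, 7] (1->2, 4->13, 7->19), giving [2, 13, 19].

[2, 13, 19]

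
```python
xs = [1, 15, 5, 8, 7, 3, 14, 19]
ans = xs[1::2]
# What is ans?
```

xs has length 8. The slice xs[1::2] selects indices [1, 3, 5, 7] (1->15, 3->8, 5->3, 7->19), giving [15, 8, 3, 19].

[15, 8, 3, 19]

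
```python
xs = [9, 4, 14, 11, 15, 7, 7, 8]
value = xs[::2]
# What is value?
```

xs has length 8. The slice xs[::2] selects indices [0, 2, 4, 6] (0->9, 2->14, 4->15, 6->7), giving [9, 14, 15, 7].

[9, 14, 15, 7]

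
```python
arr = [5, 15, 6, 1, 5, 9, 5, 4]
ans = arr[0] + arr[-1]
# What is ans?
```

arr has length 8. arr[0] = 5.
arr has length 8. Negative index -1 maps to positive index 8 + (-1) = 7. arr[7] = 4.
Sum: 5 + 4 = 9.

9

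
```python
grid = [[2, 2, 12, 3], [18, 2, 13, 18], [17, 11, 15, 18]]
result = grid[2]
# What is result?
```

grid has 3 rows. Row 2 is [17, 11, 15, 18].

[17, 11, 15, 18]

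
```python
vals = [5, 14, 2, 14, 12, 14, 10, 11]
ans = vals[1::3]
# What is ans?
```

vals has length 8. The slice vals[1::3] selects indices [1, 4, 7] (1->14, 4->12, 7->11), giving [14, 12, 11].

[14, 12, 11]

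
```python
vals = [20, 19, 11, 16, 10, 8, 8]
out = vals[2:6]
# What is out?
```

vals has length 7. The slice vals[2:6] selects indices [2, 3, 4, 5] (2->11, 3->16, 4->10, 5->8), giving [11, 16, 10, 8].

[11, 16, 10, 8]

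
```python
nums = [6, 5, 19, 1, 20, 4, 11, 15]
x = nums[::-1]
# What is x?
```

nums has length 8. The slice nums[::-1] selects indices [7, 6, 5, 4, 3, 2, 1, 0] (7->15, 6->11, 5->4, 4->20, 3->1, 2->19, 1->5, 0->6), giving [15, 11, 4, 20, 1, 19, 5, 6].

[15, 11, 4, 20, 1, 19, 5, 6]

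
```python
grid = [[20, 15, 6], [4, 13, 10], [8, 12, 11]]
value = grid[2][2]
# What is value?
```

grid[2] = [8, 12, 11]. Taking column 2 of that row yields 11.

11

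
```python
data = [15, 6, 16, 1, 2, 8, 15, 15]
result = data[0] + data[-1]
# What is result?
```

data has length 8. data[0] = 15.
data has length 8. Negative index -1 maps to positive index 8 + (-1) = 7. data[7] = 15.
Sum: 15 + 15 = 30.

30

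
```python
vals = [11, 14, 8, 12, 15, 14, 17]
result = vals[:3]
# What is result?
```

vals has length 7. The slice vals[:3] selects indices [0, 1, 2] (0->11, 1->14, 2->8), giving [11, 14, 8].

[11, 14, 8]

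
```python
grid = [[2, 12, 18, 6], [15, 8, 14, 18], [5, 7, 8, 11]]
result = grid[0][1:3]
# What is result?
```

grid[0] = [2, 12, 18, 6]. grid[0] has length 4. The slice grid[0][1:3] selects indices [1, 2] (1->12, 2->18), giving [12, 18].

[12, 18]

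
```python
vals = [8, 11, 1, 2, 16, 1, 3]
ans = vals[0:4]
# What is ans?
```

vals has length 7. The slice vals[0:4] selects indices [0, 1, 2, 3] (0->8, 1->11, 2->1, 3->2), giving [8, 11, 1, 2].

[8, 11, 1, 2]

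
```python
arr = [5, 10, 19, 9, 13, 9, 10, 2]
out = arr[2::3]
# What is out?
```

arr has length 8. The slice arr[2::3] selects indices [2, 5] (2->19, 5->9), giving [19, 9].

[19, 9]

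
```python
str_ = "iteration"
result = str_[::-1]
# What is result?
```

str_ has length 9. The slice str_[::-1] selects indices [8, 7, 6, 5, 4, 3, 2, 1, 0] (8->'n', 7->'o', 6->'i', 5->'t', 4->'a', 3->'r', 2->'e', 1->'t', 0->'i'), giving 'noitareti'.

'noitareti'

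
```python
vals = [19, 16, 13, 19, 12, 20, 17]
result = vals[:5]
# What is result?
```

vals has length 7. The slice vals[:5] selects indices [0, 1, 2, 3, 4] (0->19, 1->16, 2->13, 3->19, 4->12), giving [19, 16, 13, 19, 12].

[19, 16, 13, 19, 12]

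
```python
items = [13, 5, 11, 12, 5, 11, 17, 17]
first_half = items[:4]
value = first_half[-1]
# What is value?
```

items has length 8. The slice items[:4] selects indices [0, 1, 2, 3] (0->13, 1->5, 2->11, 3->12), giving [13, 5, 11, 12]. So first_half = [13, 5, 11, 12]. Then first_half[-1] = 12.

12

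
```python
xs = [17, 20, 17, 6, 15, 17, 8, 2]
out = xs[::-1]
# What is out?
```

xs has length 8. The slice xs[::-1] selects indices [7, 6, 5, 4, 3, 2, 1, 0] (7->2, 6->8, 5->17, 4->15, 3->6, 2->17, 1->20, 0->17), giving [2, 8, 17, 15, 6, 17, 20, 17].

[2, 8, 17, 15, 6, 17, 20, 17]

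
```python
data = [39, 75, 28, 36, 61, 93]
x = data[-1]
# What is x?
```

data has length 6. Negative index -1 maps to positive index 6 + (-1) = 5. data[5] = 93.

93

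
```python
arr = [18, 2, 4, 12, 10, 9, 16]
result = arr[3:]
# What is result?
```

arr has length 7. The slice arr[3:] selects indices [3, 4, 5, 6] (3->12, 4->10, 5->9, 6->16), giving [12, 10, 9, 16].

[12, 10, 9, 16]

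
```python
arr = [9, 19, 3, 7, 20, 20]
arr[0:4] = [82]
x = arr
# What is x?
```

arr starts as [9, 19, 3, 7, 20, 20] (length 6). The slice arr[0:4] covers indices [0, 1, 2, 3] with values [9, 19, 3, 7]. Replacing that slice with [82] (different length) produces [82, 20, 20].

[82, 20, 20]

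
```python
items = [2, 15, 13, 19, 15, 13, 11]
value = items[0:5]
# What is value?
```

items has length 7. The slice items[0:5] selects indices [0, 1, 2, 3, 4] (0->2, 1->15, 2->13, 3->19, 4->15), giving [2, 15, 13, 19, 15].

[2, 15, 13, 19, 15]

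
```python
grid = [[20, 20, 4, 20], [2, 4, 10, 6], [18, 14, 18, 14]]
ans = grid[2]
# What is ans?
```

grid has 3 rows. Row 2 is [18, 14, 18, 14].

[18, 14, 18, 14]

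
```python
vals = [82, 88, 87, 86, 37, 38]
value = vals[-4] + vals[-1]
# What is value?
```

vals has length 6. Negative index -4 maps to positive index 6 + (-4) = 2. vals[2] = 87.
vals has length 6. Negative index -1 maps to positive index 6 + (-1) = 5. vals[5] = 38.
Sum: 87 + 38 = 125.

125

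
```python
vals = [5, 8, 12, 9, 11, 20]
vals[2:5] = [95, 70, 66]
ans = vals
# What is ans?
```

vals starts as [5, 8, 12, 9, 11, 20] (length 6). The slice vals[2:5] covers indices [2, 3, 4] with values [12, 9, 11]. Replacing that slice with [95, 70, 66] (same length) produces [5, 8, 95, 70, 66, 20].

[5, 8, 95, 70, 66, 20]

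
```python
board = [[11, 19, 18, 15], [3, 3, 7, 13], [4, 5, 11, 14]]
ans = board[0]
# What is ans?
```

board has 3 rows. Row 0 is [11, 19, 18, 15].

[11, 19, 18, 15]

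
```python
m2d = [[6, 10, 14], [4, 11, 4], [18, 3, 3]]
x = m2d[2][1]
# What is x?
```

m2d[2] = [18, 3, 3]. Taking column 1 of that row yields 3.

3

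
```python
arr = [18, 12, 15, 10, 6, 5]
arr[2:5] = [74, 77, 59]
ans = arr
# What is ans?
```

arr starts as [18, 12, 15, 10, 6, 5] (length 6). The slice arr[2:5] covers indices [2, 3, 4] with values [15, 10, 6]. Replacing that slice with [74, 77, 59] (same length) produces [18, 12, 74, 77, 59, 5].

[18, 12, 74, 77, 59, 5]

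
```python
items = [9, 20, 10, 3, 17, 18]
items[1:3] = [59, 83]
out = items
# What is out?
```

items starts as [9, 20, 10, 3, 17, 18] (length 6). The slice items[1:3] covers indices [1, 2] with values [20, 10]. Replacing that slice with [59, 83] (same length) produces [9, 59, 83, 3, 17, 18].

[9, 59, 83, 3, 17, 18]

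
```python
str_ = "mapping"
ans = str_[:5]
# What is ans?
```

str_ has length 7. The slice str_[:5] selects indices [0, 1, 2, 3, 4] (0->'m', 1->'a', 2->'p', 3->'p', 4->'i'), giving 'mappi'.

'mappi'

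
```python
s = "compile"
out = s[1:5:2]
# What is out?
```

s has length 7. The slice s[1:5:2] selects indices [1, 3] (1->'o', 3->'p'), giving 'op'.

'op'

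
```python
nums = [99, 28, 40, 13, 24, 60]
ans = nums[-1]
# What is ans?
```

nums has length 6. Negative index -1 maps to positive index 6 + (-1) = 5. nums[5] = 60.

60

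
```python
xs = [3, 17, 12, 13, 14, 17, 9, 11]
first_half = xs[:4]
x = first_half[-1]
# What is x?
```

xs has length 8. The slice xs[:4] selects indices [0, 1, 2, 3] (0->3, 1->17, 2->12, 3->13), giving [3, 17, 12, 13]. So first_half = [3, 17, 12, 13]. Then first_half[-1] = 13.

13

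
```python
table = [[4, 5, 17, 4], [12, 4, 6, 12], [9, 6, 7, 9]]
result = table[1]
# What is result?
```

table has 3 rows. Row 1 is [12, 4, 6, 12].

[12, 4, 6, 12]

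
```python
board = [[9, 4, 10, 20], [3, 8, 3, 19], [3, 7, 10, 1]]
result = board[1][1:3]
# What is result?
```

board[1] = [3, 8, 3, 19]. board[1] has length 4. The slice board[1][1:3] selects indices [1, 2] (1->8, 2->3), giving [8, 3].

[8, 3]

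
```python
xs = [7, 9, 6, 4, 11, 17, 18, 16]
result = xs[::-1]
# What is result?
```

xs has length 8. The slice xs[::-1] selects indices [7, 6, 5, 4, 3, 2, 1, 0] (7->16, 6->18, 5->17, 4->11, 3->4, 2->6, 1->9, 0->7), giving [16, 18, 17, 11, 4, 6, 9, 7].

[16, 18, 17, 11, 4, 6, 9, 7]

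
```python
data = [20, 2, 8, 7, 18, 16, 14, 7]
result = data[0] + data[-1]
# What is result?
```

data has length 8. data[0] = 20.
data has length 8. Negative index -1 maps to positive index 8 + (-1) = 7. data[7] = 7.
Sum: 20 + 7 = 27.

27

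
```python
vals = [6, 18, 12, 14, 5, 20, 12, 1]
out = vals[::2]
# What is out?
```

vals has length 8. The slice vals[::2] selects indices [0, 2, 4, 6] (0->6, 2->12, 4->5, 6->12), giving [6, 12, 5, 12].

[6, 12, 5, 12]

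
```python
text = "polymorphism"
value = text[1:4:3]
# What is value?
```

text has length 12. The slice text[1:4:3] selects indices [1] (1->'o'), giving 'o'.

'o'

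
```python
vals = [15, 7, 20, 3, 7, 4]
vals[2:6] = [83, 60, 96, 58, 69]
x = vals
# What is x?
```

vals starts as [15, 7, 20, 3, 7, 4] (length 6). The slice vals[2:6] covers indices [2, 3, 4, 5] with values [20, 3, 7, 4]. Replacing that slice with [83, 60, 96, 58, 69] (different length) produces [15, 7, 83, 60, 96, 58, 69].

[15, 7, 83, 60, 96, 58, 69]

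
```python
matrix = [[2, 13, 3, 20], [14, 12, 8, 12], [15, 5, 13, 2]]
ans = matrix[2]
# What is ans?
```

matrix has 3 rows. Row 2 is [15, 5, 13, 2].

[15, 5, 13, 2]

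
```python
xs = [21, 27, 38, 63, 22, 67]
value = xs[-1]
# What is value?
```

xs has length 6. Negative index -1 maps to positive index 6 + (-1) = 5. xs[5] = 67.

67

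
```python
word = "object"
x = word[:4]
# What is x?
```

word has length 6. The slice word[:4] selects indices [0, 1, 2, 3] (0->'o', 1->'b', 2->'j', 3->'e'), giving 'obje'.

'obje'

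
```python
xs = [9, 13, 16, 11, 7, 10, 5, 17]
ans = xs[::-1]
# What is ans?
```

xs has length 8. The slice xs[::-1] selects indices [7, 6, 5, 4, 3, 2, 1, 0] (7->17, 6->5, 5->10, 4->7, 3->11, 2->16, 1->13, 0->9), giving [17, 5, 10, 7, 11, 16, 13, 9].

[17, 5, 10, 7, 11, 16, 13, 9]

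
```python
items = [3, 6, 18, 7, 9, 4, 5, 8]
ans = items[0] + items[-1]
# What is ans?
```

items has length 8. items[0] = 3.
items has length 8. Negative index -1 maps to positive index 8 + (-1) = 7. items[7] = 8.
Sum: 3 + 8 = 11.

11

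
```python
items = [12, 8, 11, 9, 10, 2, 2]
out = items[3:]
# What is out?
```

items has length 7. The slice items[3:] selects indices [3, 4, 5, 6] (3->9, 4->10, 5->2, 6->2), giving [9, 10, 2, 2].

[9, 10, 2, 2]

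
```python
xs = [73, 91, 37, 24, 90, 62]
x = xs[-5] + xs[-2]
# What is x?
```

xs has length 6. Negative index -5 maps to positive index 6 + (-5) = 1. xs[1] = 91.
xs has length 6. Negative index -2 maps to positive index 6 + (-2) = 4. xs[4] = 90.
Sum: 91 + 90 = 181.

181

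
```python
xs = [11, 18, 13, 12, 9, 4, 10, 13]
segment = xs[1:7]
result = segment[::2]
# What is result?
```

xs has length 8. The slice xs[1:7] selects indices [1, 2, 3, 4, 5, 6] (1->18, 2->13, 3->12, 4->9, 5->4, 6->10), giving [18, 13, 12, 9, 4, 10]. So segment = [18, 13, 12, 9, 4, 10]. segment has length 6. The slice segment[::2] selects indices [0, 2, 4] (0->18, 2->12, 4->4), giving [18, 12, 4].

[18, 12, 4]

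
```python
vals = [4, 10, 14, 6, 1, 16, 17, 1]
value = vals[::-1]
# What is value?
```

vals has length 8. The slice vals[::-1] selects indices [7, 6, 5, 4, 3, 2, 1, 0] (7->1, 6->17, 5->16, 4->1, 3->6, 2->14, 1->10, 0->4), giving [1, 17, 16, 1, 6, 14, 10, 4].

[1, 17, 16, 1, 6, 14, 10, 4]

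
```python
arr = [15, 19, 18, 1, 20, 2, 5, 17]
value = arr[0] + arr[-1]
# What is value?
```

arr has length 8. arr[0] = 15.
arr has length 8. Negative index -1 maps to positive index 8 + (-1) = 7. arr[7] = 17.
Sum: 15 + 17 = 32.

32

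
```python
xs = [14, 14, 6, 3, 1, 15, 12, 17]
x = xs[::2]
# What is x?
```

xs has length 8. The slice xs[::2] selects indices [0, 2, 4, 6] (0->14, 2->6, 4->1, 6->12), giving [14, 6, 1, 12].

[14, 6, 1, 12]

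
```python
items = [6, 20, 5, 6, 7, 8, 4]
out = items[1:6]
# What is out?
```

items has length 7. The slice items[1:6] selects indices [1, 2, 3, 4, 5] (1->20, 2->5, 3->6, 4->7, 5->8), giving [20, 5, 6, 7, 8].

[20, 5, 6, 7, 8]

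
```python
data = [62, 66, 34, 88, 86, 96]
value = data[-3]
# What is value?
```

data has length 6. Negative index -3 maps to positive index 6 + (-3) = 3. data[3] = 88.

88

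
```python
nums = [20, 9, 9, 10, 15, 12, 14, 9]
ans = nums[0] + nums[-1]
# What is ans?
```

nums has length 8. nums[0] = 20.
nums has length 8. Negative index -1 maps to positive index 8 + (-1) = 7. nums[7] = 9.
Sum: 20 + 9 = 29.

29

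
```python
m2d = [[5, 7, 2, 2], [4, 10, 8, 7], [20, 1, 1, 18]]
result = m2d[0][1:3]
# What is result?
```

m2d[0] = [5, 7, 2, 2]. m2d[0] has length 4. The slice m2d[0][1:3] selects indices [1, 2] (1->7, 2->2), giving [7, 2].

[7, 2]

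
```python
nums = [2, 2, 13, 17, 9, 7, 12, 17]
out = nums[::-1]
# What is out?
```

nums has length 8. The slice nums[::-1] selects indices [7, 6, 5, 4, 3, 2, 1, 0] (7->17, 6->12, 5->7, 4->9, 3->17, 2->13, 1->2, 0->2), giving [17, 12, 7, 9, 17, 13, 2, 2].

[17, 12, 7, 9, 17, 13, 2, 2]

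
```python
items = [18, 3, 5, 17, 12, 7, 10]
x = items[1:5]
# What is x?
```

items has length 7. The slice items[1:5] selects indices [1, 2, 3, 4] (1->3, 2->5, 3->17, 4->12), giving [3, 5, 17, 12].

[3, 5, 17, 12]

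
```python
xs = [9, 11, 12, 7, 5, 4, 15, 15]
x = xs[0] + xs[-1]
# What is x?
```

xs has length 8. xs[0] = 9.
xs has length 8. Negative index -1 maps to positive index 8 + (-1) = 7. xs[7] = 15.
Sum: 9 + 15 = 24.

24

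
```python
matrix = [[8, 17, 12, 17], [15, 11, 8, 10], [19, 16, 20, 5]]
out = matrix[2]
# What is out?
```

matrix has 3 rows. Row 2 is [19, 16, 20, 5].

[19, 16, 20, 5]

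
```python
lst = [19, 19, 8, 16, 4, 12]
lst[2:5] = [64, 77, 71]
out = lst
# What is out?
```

lst starts as [19, 19, 8, 16, 4, 12] (length 6). The slice lst[2:5] covers indices [2, 3, 4] with values [8, 16, 4]. Replacing that slice with [64, 77, 71] (same length) produces [19, 19, 64, 77, 71, 12].

[19, 19, 64, 77, 71, 12]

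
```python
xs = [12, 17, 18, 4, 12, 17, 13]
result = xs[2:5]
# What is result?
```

xs has length 7. The slice xs[2:5] selects indices [2, 3, 4] (2->18, 3->4, 4->12), giving [18, 4, 12].

[18, 4, 12]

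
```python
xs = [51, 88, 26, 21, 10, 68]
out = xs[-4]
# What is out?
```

xs has length 6. Negative index -4 maps to positive index 6 + (-4) = 2. xs[2] = 26.

26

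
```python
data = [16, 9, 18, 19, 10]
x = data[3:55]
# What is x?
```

data has length 5. The slice data[3:55] selects indices [3, 4] (3->19, 4->10), giving [19, 10].

[19, 10]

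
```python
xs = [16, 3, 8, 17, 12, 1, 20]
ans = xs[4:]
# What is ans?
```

xs has length 7. The slice xs[4:] selects indices [4, 5, 6] (4->12, 5->1, 6->20), giving [12, 1, 20].

[12, 1, 20]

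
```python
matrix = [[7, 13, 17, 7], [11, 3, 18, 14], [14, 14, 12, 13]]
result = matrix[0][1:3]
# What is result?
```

matrix[0] = [7, 13, 17, 7]. matrix[0] has length 4. The slice matrix[0][1:3] selects indices [1, 2] (1->13, 2->17), giving [13, 17].

[13, 17]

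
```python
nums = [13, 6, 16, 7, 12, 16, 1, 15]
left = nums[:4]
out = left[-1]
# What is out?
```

nums has length 8. The slice nums[:4] selects indices [0, 1, 2, 3] (0->13, 1->6, 2->16, 3->7), giving [13, 6, 16, 7]. So left = [13, 6, 16, 7]. Then left[-1] = 7.

7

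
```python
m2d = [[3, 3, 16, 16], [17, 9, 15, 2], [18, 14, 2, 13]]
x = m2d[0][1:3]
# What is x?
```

m2d[0] = [3, 3, 16, 16]. m2d[0] has length 4. The slice m2d[0][1:3] selects indices [1, 2] (1->3, 2->16), giving [3, 16].

[3, 16]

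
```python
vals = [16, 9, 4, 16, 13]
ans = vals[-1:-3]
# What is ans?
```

vals has length 5. The slice vals[-1:-3] resolves to an empty index range, so the result is [].

[]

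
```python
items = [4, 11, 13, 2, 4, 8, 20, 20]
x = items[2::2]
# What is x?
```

items has length 8. The slice items[2::2] selects indices [2, 4, 6] (2->13, 4->4, 6->20), giving [13, 4, 20].

[13, 4, 20]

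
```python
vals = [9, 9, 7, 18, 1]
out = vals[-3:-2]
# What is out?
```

vals has length 5. The slice vals[-3:-2] selects indices [2] (2->7), giving [7].

[7]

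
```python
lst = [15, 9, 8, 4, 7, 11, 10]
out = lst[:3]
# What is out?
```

lst has length 7. The slice lst[:3] selects indices [0, 1, 2] (0->15, 1->9, 2->8), giving [15, 9, 8].

[15, 9, 8]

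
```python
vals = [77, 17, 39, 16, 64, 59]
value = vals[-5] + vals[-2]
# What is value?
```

vals has length 6. Negative index -5 maps to positive index 6 + (-5) = 1. vals[1] = 17.
vals has length 6. Negative index -2 maps to positive index 6 + (-2) = 4. vals[4] = 64.
Sum: 17 + 64 = 81.

81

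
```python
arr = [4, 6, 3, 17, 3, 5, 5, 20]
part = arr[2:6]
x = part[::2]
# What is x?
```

arr has length 8. The slice arr[2:6] selects indices [2, 3, 4, 5] (2->3, 3->17, 4->3, 5->5), giving [3, 17, 3, 5]. So part = [3, 17, 3, 5]. part has length 4. The slice part[::2] selects indices [0, 2] (0->3, 2->3), giving [3, 3].

[3, 3]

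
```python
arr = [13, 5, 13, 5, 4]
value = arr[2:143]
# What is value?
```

arr has length 5. The slice arr[2:143] selects indices [2, 3, 4] (2->13, 3->5, 4->4), giving [13, 5, 4].

[13, 5, 4]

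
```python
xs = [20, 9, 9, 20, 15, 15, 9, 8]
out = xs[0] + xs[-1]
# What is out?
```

xs has length 8. xs[0] = 20.
xs has length 8. Negative index -1 maps to positive index 8 + (-1) = 7. xs[7] = 8.
Sum: 20 + 8 = 28.

28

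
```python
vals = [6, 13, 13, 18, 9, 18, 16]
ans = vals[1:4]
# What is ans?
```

vals has length 7. The slice vals[1:4] selects indices [1, 2, 3] (1->13, 2->13, 3->18), giving [13, 13, 18].

[13, 13, 18]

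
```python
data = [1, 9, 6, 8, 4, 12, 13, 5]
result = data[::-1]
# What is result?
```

data has length 8. The slice data[::-1] selects indices [7, 6, 5, 4, 3, 2, 1, 0] (7->5, 6->13, 5->12, 4->4, 3->8, 2->6, 1->9, 0->1), giving [5, 13, 12, 4, 8, 6, 9, 1].

[5, 13, 12, 4, 8, 6, 9, 1]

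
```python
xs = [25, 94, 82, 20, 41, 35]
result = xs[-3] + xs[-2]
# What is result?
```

xs has length 6. Negative index -3 maps to positive index 6 + (-3) = 3. xs[3] = 20.
xs has length 6. Negative index -2 maps to positive index 6 + (-2) = 4. xs[4] = 41.
Sum: 20 + 41 = 61.

61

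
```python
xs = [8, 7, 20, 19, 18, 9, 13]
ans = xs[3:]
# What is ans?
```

xs has length 7. The slice xs[3:] selects indices [3, 4, 5, 6] (3->19, 4->18, 5->9, 6->13), giving [19, 18, 9, 13].

[19, 18, 9, 13]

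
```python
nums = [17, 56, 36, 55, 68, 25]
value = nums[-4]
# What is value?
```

nums has length 6. Negative index -4 maps to positive index 6 + (-4) = 2. nums[2] = 36.

36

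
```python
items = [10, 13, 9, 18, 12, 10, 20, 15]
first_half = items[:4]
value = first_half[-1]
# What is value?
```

items has length 8. The slice items[:4] selects indices [0, 1, 2, 3] (0->10, 1->13, 2->9, 3->18), giving [10, 13, 9, 18]. So first_half = [10, 13, 9, 18]. Then first_half[-1] = 18.

18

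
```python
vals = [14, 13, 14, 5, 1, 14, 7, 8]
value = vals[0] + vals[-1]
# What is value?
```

vals has length 8. vals[0] = 14.
vals has length 8. Negative index -1 maps to positive index 8 + (-1) = 7. vals[7] = 8.
Sum: 14 + 8 = 22.

22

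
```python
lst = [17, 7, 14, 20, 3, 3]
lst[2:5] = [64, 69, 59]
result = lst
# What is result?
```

lst starts as [17, 7, 14, 20, 3, 3] (length 6). The slice lst[2:5] covers indices [2, 3, 4] with values [14, 20, 3]. Replacing that slice with [64, 69, 59] (same length) produces [17, 7, 64, 69, 59, 3].

[17, 7, 64, 69, 59, 3]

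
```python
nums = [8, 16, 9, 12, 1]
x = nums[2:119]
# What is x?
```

nums has length 5. The slice nums[2:119] selects indices [2, 3, 4] (2->9, 3->12, 4->1), giving [9, 12, 1].

[9, 12, 1]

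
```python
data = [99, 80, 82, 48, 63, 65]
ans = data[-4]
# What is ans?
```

data has length 6. Negative index -4 maps to positive index 6 + (-4) = 2. data[2] = 82.

82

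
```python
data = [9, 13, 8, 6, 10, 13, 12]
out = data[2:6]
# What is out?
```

data has length 7. The slice data[2:6] selects indices [2, 3, 4, 5] (2->8, 3->6, 4->10, 5->13), giving [8, 6, 10, 13].

[8, 6, 10, 13]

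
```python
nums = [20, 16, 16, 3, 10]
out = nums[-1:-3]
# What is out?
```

nums has length 5. The slice nums[-1:-3] resolves to an empty index range, so the result is [].

[]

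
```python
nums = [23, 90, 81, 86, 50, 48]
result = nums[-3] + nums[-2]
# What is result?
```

nums has length 6. Negative index -3 maps to positive index 6 + (-3) = 3. nums[3] = 86.
nums has length 6. Negative index -2 maps to positive index 6 + (-2) = 4. nums[4] = 50.
Sum: 86 + 50 = 136.

136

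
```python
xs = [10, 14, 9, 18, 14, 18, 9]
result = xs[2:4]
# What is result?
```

xs has length 7. The slice xs[2:4] selects indices [2, 3] (2->9, 3->18), giving [9, 18].

[9, 18]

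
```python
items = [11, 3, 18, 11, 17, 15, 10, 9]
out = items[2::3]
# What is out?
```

items has length 8. The slice items[2::3] selects indices [2, 5] (2->18, 5->15), giving [18, 15].

[18, 15]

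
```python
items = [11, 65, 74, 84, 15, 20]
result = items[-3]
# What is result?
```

items has length 6. Negative index -3 maps to positive index 6 + (-3) = 3. items[3] = 84.

84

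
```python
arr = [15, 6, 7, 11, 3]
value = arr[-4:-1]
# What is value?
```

arr has length 5. The slice arr[-4:-1] selects indices [1, 2, 3] (1->6, 2->7, 3->11), giving [6, 7, 11].

[6, 7, 11]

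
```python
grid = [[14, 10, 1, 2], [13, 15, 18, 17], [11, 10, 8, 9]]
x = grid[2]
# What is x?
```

grid has 3 rows. Row 2 is [11, 10, 8, 9].

[11, 10, 8, 9]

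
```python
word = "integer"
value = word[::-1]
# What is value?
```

word has length 7. The slice word[::-1] selects indices [6, 5, 4, 3, 2, 1, 0] (6->'r', 5->'e', 4->'g', 3->'e', 2->'t', 1->'n', 0->'i'), giving 'regetni'.

'regetni'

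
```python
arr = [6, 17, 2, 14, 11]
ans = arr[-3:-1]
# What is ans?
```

arr has length 5. The slice arr[-3:-1] selects indices [2, 3] (2->2, 3->14), giving [2, 14].

[2, 14]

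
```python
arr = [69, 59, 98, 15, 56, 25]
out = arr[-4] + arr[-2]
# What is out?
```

arr has length 6. Negative index -4 maps to positive index 6 + (-4) = 2. arr[2] = 98.
arr has length 6. Negative index -2 maps to positive index 6 + (-2) = 4. arr[4] = 56.
Sum: 98 + 56 = 154.

154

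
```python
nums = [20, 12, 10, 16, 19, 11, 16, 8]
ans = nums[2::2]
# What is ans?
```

nums has length 8. The slice nums[2::2] selects indices [2, 4, 6] (2->10, 4->19, 6->16), giving [10, 19, 16].

[10, 19, 16]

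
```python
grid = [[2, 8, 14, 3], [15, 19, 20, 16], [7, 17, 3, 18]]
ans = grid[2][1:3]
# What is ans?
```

grid[2] = [7, 17, 3, 18]. grid[2] has length 4. The slice grid[2][1:3] selects indices [1, 2] (1->17, 2->3), giving [17, 3].

[17, 3]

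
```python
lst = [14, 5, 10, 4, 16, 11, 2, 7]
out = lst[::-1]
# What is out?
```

lst has length 8. The slice lst[::-1] selects indices [7, 6, 5, 4, 3, 2, 1, 0] (7->7, 6->2, 5->11, 4->16, 3->4, 2->10, 1->5, 0->14), giving [7, 2, 11, 16, 4, 10, 5, 14].

[7, 2, 11, 16, 4, 10, 5, 14]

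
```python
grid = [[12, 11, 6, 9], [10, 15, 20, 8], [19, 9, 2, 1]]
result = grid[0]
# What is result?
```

grid has 3 rows. Row 0 is [12, 11, 6, 9].

[12, 11, 6, 9]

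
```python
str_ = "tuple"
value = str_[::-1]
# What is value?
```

str_ has length 5. The slice str_[::-1] selects indices [4, 3, 2, 1, 0] (4->'e', 3->'l', 2->'p', 1->'u', 0->'t'), giving 'elput'.

'elput'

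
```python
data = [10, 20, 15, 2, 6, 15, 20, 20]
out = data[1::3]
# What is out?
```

data has length 8. The slice data[1::3] selects indices [1, 4, 7] (1->20, 4->6, 7->20), giving [20, 6, 20].

[20, 6, 20]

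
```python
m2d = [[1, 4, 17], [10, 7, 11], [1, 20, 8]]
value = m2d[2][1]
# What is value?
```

m2d[2] = [1, 20, 8]. Taking column 1 of that row yields 20.

20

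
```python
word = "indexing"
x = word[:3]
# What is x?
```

word has length 8. The slice word[:3] selects indices [0, 1, 2] (0->'i', 1->'n', 2->'d'), giving 'ind'.

'ind'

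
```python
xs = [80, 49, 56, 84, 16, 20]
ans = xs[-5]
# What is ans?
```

xs has length 6. Negative index -5 maps to positive index 6 + (-5) = 1. xs[1] = 49.

49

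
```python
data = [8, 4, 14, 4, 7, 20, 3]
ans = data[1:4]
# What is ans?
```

data has length 7. The slice data[1:4] selects indices [1, 2, 3] (1->4, 2->14, 3->4), giving [4, 14, 4].

[4, 14, 4]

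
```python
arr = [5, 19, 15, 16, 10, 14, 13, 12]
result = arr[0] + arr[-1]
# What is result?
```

arr has length 8. arr[0] = 5.
arr has length 8. Negative index -1 maps to positive index 8 + (-1) = 7. arr[7] = 12.
Sum: 5 + 12 = 17.

17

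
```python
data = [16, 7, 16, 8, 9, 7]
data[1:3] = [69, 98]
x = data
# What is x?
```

data starts as [16, 7, 16, 8, 9, 7] (length 6). The slice data[1:3] covers indices [1, 2] with values [7, 16]. Replacing that slice with [69, 98] (same length) produces [16, 69, 98, 8, 9, 7].

[16, 69, 98, 8, 9, 7]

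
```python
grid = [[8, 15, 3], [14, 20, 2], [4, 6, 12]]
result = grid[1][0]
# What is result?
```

grid[1] = [14, 20, 2]. Taking column 0 of that row yields 14.

14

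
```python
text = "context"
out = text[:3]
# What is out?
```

text has length 7. The slice text[:3] selects indices [0, 1, 2] (0->'c', 1->'o', 2->'n'), giving 'con'.

'con'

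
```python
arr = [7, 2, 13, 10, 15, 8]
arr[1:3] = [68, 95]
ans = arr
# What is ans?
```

arr starts as [7, 2, 13, 10, 15, 8] (length 6). The slice arr[1:3] covers indices [1, 2] with values [2, 13]. Replacing that slice with [68, 95] (same length) produces [7, 68, 95, 10, 15, 8].

[7, 68, 95, 10, 15, 8]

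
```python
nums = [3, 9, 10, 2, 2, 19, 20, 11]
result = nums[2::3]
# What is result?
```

nums has length 8. The slice nums[2::3] selects indices [2, 5] (2->10, 5->19), giving [10, 19].

[10, 19]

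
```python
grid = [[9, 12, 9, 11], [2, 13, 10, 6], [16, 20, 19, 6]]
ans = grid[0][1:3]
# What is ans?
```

grid[0] = [9, 12, 9, 11]. grid[0] has length 4. The slice grid[0][1:3] selects indices [1, 2] (1->12, 2->9), giving [12, 9].

[12, 9]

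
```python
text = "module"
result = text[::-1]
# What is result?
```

text has length 6. The slice text[::-1] selects indices [5, 4, 3, 2, 1, 0] (5->'e', 4->'l', 3->'u', 2->'d', 1->'o', 0->'m'), giving 'eludom'.

'eludom'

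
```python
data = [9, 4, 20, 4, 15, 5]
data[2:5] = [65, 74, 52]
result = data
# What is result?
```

data starts as [9, 4, 20, 4, 15, 5] (length 6). The slice data[2:5] covers indices [2, 3, 4] with values [20, 4, 15]. Replacing that slice with [65, 74, 52] (same length) produces [9, 4, 65, 74, 52, 5].

[9, 4, 65, 74, 52, 5]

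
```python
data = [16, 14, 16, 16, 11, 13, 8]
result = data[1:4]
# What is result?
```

data has length 7. The slice data[1:4] selects indices [1, 2, 3] (1->14, 2->16, 3->16), giving [14, 16, 16].

[14, 16, 16]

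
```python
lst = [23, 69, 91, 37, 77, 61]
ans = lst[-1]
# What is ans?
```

lst has length 6. Negative index -1 maps to positive index 6 + (-1) = 5. lst[5] = 61.

61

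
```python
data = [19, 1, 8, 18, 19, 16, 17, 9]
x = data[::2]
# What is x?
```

data has length 8. The slice data[::2] selects indices [0, 2, 4, 6] (0->19, 2->8, 4->19, 6->17), giving [19, 8, 19, 17].

[19, 8, 19, 17]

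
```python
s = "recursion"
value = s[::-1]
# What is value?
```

s has length 9. The slice s[::-1] selects indices [8, 7, 6, 5, 4, 3, 2, 1, 0] (8->'n', 7->'o', 6->'i', 5->'s', 4->'r', 3->'u', 2->'c', 1->'e', 0->'r'), giving 'noisrucer'.

'noisrucer'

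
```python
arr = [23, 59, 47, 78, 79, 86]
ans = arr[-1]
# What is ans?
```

arr has length 6. Negative index -1 maps to positive index 6 + (-1) = 5. arr[5] = 86.

86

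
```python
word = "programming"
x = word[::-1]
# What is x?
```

word has length 11. The slice word[::-1] selects indices [10, 9, 8, 7, 6, 5, 4, 3, 2, 1, 0] (10->'g', 9->'n', 8->'i', 7->'m', 6->'m', 5->'a', 4->'r', 3->'g', 2->'o', 1->'r', 0->'p'), giving 'gnimmargorp'.

'gnimmargorp'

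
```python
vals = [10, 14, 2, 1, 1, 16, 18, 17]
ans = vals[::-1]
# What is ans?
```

vals has length 8. The slice vals[::-1] selects indices [7, 6, 5, 4, 3, 2, 1, 0] (7->17, 6->18, 5->16, 4->1, 3->1, 2->2, 1->14, 0->10), giving [17, 18, 16, 1, 1, 2, 14, 10].

[17, 18, 16, 1, 1, 2, 14, 10]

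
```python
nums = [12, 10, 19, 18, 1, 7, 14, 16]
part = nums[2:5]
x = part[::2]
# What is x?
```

nums has length 8. The slice nums[2:5] selects indices [2, 3, 4] (2->19, 3->18, 4->1), giving [19, 18, 1]. So part = [19, 18, 1]. part has length 3. The slice part[::2] selects indices [0, 2] (0->19, 2->1), giving [19, 1].

[19, 1]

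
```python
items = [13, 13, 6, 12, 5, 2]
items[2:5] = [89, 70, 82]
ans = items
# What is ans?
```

items starts as [13, 13, 6, 12, 5, 2] (length 6). The slice items[2:5] covers indices [2, 3, 4] with values [6, 12, 5]. Replacing that slice with [89, 70, 82] (same length) produces [13, 13, 89, 70, 82, 2].

[13, 13, 89, 70, 82, 2]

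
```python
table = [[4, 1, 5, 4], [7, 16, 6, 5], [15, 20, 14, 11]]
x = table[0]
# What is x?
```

table has 3 rows. Row 0 is [4, 1, 5, 4].

[4, 1, 5, 4]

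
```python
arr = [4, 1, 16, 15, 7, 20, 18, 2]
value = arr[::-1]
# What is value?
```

arr has length 8. The slice arr[::-1] selects indices [7, 6, 5, 4, 3, 2, 1, 0] (7->2, 6->18, 5->20, 4->7, 3->15, 2->16, 1->1, 0->4), giving [2, 18, 20, 7, 15, 16, 1, 4].

[2, 18, 20, 7, 15, 16, 1, 4]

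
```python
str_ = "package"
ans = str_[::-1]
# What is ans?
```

str_ has length 7. The slice str_[::-1] selects indices [6, 5, 4, 3, 2, 1, 0] (6->'e', 5->'g', 4->'a', 3->'k', 2->'c', 1->'a', 0->'p'), giving 'egakcap'.

'egakcap'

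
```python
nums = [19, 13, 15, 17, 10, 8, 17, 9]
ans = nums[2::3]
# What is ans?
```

nums has length 8. The slice nums[2::3] selects indices [2, 5] (2->15, 5->8), giving [15, 8].

[15, 8]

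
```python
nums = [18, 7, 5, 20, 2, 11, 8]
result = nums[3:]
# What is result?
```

nums has length 7. The slice nums[3:] selects indices [3, 4, 5, 6] (3->20, 4->2, 5->11, 6->8), giving [20, 2, 11, 8].

[20, 2, 11, 8]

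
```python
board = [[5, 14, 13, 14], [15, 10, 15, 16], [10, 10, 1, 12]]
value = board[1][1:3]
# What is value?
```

board[1] = [15, 10, 15, 16]. board[1] has length 4. The slice board[1][1:3] selects indices [1, 2] (1->10, 2->15), giving [10, 15].

[10, 15]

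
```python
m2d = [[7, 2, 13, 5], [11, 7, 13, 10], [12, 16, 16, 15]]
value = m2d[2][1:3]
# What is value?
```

m2d[2] = [12, 16, 16, 15]. m2d[2] has length 4. The slice m2d[2][1:3] selects indices [1, 2] (1->16, 2->16), giving [16, 16].

[16, 16]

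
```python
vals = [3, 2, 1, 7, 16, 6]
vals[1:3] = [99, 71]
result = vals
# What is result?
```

vals starts as [3, 2, 1, 7, 16, 6] (length 6). The slice vals[1:3] covers indices [1, 2] with values [2, 1]. Replacing that slice with [99, 71] (same length) produces [3, 99, 71, 7, 16, 6].

[3, 99, 71, 7, 16, 6]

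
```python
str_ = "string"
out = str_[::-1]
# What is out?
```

str_ has length 6. The slice str_[::-1] selects indices [5, 4, 3, 2, 1, 0] (5->'g', 4->'n', 3->'i', 2->'r', 1->'t', 0->'s'), giving 'gnirts'.

'gnirts'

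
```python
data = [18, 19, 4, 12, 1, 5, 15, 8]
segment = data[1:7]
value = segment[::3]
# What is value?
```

data has length 8. The slice data[1:7] selects indices [1, 2, 3, 4, 5, 6] (1->19, 2->4, 3->12, 4->1, 5->5, 6->15), giving [19, 4, 12, 1, 5, 15]. So segment = [19, 4, 12, 1, 5, 15]. segment has length 6. The slice segment[::3] selects indices [0, 3] (0->19, 3->1), giving [19, 1].

[19, 1]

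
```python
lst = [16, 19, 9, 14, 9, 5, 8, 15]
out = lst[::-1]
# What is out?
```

lst has length 8. The slice lst[::-1] selects indices [7, 6, 5, 4, 3, 2, 1, 0] (7->15, 6->8, 5->5, 4->9, 3->14, 2->9, 1->19, 0->16), giving [15, 8, 5, 9, 14, 9, 19, 16].

[15, 8, 5, 9, 14, 9, 19, 16]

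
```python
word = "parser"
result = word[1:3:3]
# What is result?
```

word has length 6. The slice word[1:3:3] selects indices [1] (1->'a'), giving 'a'.

'a'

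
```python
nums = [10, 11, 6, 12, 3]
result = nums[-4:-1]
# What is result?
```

nums has length 5. The slice nums[-4:-1] selects indices [1, 2, 3] (1->11, 2->6, 3->12), giving [11, 6, 12].

[11, 6, 12]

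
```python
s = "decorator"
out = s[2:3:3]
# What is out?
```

s has length 9. The slice s[2:3:3] selects indices [2] (2->'c'), giving 'c'.

'c'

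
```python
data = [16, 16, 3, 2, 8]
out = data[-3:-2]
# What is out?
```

data has length 5. The slice data[-3:-2] selects indices [2] (2->3), giving [3].

[3]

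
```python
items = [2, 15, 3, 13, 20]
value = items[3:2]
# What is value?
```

items has length 5. The slice items[3:2] resolves to an empty index range, so the result is [].

[]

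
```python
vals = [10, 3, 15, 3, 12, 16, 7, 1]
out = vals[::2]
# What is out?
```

vals has length 8. The slice vals[::2] selects indices [0, 2, 4, 6] (0->10, 2->15, 4->12, 6->7), giving [10, 15, 12, 7].

[10, 15, 12, 7]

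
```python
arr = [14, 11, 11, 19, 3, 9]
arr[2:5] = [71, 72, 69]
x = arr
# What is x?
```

arr starts as [14, 11, 11, 19, 3, 9] (length 6). The slice arr[2:5] covers indices [2, 3, 4] with values [11, 19, 3]. Replacing that slice with [71, 72, 69] (same length) produces [14, 11, 71, 72, 69, 9].

[14, 11, 71, 72, 69, 9]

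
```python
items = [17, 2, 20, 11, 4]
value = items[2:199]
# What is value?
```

items has length 5. The slice items[2:199] selects indices [2, 3, 4] (2->20, 3->11, 4->4), giving [20, 11, 4].

[20, 11, 4]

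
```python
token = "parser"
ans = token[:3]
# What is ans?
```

token has length 6. The slice token[:3] selects indices [0, 1, 2] (0->'p', 1->'a', 2->'r'), giving 'par'.

'par'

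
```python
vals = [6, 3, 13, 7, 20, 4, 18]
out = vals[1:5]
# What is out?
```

vals has length 7. The slice vals[1:5] selects indices [1, 2, 3, 4] (1->3, 2->13, 3->7, 4->20), giving [3, 13, 7, 20].

[3, 13, 7, 20]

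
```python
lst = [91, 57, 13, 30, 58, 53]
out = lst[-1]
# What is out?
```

lst has length 6. Negative index -1 maps to positive index 6 + (-1) = 5. lst[5] = 53.

53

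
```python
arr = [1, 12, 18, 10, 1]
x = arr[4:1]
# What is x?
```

arr has length 5. The slice arr[4:1] resolves to an empty index range, so the result is [].

[]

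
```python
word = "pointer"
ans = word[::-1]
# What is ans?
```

word has length 7. The slice word[::-1] selects indices [6, 5, 4, 3, 2, 1, 0] (6->'r', 5->'e', 4->'t', 3->'n', 2->'i', 1->'o', 0->'p'), giving 'retniop'.

'retniop'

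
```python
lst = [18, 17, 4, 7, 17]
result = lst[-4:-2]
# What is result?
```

lst has length 5. The slice lst[-4:-2] selects indices [1, 2] (1->17, 2->4), giving [17, 4].

[17, 4]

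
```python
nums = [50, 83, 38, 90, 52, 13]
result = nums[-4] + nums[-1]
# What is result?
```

nums has length 6. Negative index -4 maps to positive index 6 + (-4) = 2. nums[2] = 38.
nums has length 6. Negative index -1 maps to positive index 6 + (-1) = 5. nums[5] = 13.
Sum: 38 + 13 = 51.

51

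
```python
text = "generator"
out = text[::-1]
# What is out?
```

text has length 9. The slice text[::-1] selects indices [8, 7, 6, 5, 4, 3, 2, 1, 0] (8->'r', 7->'o', 6->'t', 5->'a', 4->'r', 3->'e', 2->'n', 1->'e', 0->'g'), giving 'rotareneg'.

'rotareneg'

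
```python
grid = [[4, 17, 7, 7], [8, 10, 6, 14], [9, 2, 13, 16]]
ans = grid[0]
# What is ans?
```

grid has 3 rows. Row 0 is [4, 17, 7, 7].

[4, 17, 7, 7]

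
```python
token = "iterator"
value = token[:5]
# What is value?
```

token has length 8. The slice token[:5] selects indices [0, 1, 2, 3, 4] (0->'i', 1->'t', 2->'e', 3->'r', 4->'a'), giving 'itera'.

'itera'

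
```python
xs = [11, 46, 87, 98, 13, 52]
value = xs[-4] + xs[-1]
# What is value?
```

xs has length 6. Negative index -4 maps to positive index 6 + (-4) = 2. xs[2] = 87.
xs has length 6. Negative index -1 maps to positive index 6 + (-1) = 5. xs[5] = 52.
Sum: 87 + 52 = 139.

139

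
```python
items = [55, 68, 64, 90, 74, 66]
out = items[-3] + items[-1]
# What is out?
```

items has length 6. Negative index -3 maps to positive index 6 + (-3) = 3. items[3] = 90.
items has length 6. Negative index -1 maps to positive index 6 + (-1) = 5. items[5] = 66.
Sum: 90 + 66 = 156.

156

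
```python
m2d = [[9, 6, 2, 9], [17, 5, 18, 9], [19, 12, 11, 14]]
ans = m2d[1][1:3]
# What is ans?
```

m2d[1] = [17, 5, 18, 9]. m2d[1] has length 4. The slice m2d[1][1:3] selects indices [1, 2] (1->5, 2->18), giving [5, 18].

[5, 18]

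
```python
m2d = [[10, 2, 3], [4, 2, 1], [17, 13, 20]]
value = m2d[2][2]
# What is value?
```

m2d[2] = [17, 13, 20]. Taking column 2 of that row yields 20.

20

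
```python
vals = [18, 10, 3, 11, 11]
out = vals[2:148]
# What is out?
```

vals has length 5. The slice vals[2:148] selects indices [2, 3, 4] (2->3, 3->11, 4->11), giving [3, 11, 11].

[3, 11, 11]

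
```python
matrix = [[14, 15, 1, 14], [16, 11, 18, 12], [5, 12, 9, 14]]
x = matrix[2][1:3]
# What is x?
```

matrix[2] = [5, 12, 9, 14]. matrix[2] has length 4. The slice matrix[2][1:3] selects indices [1, 2] (1->12, 2->9), giving [12, 9].

[12, 9]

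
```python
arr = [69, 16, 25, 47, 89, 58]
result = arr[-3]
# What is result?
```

arr has length 6. Negative index -3 maps to positive index 6 + (-3) = 3. arr[3] = 47.

47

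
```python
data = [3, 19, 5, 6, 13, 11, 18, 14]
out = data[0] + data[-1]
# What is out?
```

data has length 8. data[0] = 3.
data has length 8. Negative index -1 maps to positive index 8 + (-1) = 7. data[7] = 14.
Sum: 3 + 14 = 17.

17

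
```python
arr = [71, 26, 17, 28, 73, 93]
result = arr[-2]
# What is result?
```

arr has length 6. Negative index -2 maps to positive index 6 + (-2) = 4. arr[4] = 73.

73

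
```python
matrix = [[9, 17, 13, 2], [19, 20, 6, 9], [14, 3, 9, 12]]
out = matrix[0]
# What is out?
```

matrix has 3 rows. Row 0 is [9, 17, 13, 2].

[9, 17, 13, 2]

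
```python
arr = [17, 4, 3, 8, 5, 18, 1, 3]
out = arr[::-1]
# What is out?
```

arr has length 8. The slice arr[::-1] selects indices [7, 6, 5, 4, 3, 2, 1, 0] (7->3, 6->1, 5->18, 4->5, 3->8, 2->3, 1->4, 0->17), giving [3, 1, 18, 5, 8, 3, 4, 17].

[3, 1, 18, 5, 8, 3, 4, 17]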